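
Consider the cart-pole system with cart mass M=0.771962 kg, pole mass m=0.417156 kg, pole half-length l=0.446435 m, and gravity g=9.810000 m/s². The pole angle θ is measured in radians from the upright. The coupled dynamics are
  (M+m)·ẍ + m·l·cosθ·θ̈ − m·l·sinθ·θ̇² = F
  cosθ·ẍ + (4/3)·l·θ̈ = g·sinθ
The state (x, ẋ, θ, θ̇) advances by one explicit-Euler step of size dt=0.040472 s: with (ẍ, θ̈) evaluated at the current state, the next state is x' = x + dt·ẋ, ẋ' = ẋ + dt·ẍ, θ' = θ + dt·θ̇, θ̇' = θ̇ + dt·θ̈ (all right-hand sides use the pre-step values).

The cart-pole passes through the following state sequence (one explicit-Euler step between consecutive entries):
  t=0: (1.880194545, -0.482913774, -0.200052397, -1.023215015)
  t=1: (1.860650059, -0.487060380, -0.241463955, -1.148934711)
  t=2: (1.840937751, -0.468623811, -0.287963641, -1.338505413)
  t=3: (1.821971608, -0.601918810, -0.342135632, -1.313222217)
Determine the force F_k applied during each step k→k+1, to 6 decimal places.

F_0 = -0.650051 N
F_1 = -0.246533 N
F_2 = -3.710065 N

step 0→1:
  ẍ = (ẋ'−ẋ)/dt = (-0.487060380−-0.482913774)/0.040472 = -0.102456
  θ̈ = (θ̇'−θ̇)/dt = (-1.148934711−-1.023215015)/0.040472 = -3.106338
  sinθ=-0.198721, cosθ=0.980056
  F = (M+m)·ẍ + m·l·cosθ·θ̈ − m·l·sinθ·θ̇² = -0.121832 + -0.566965 − -0.038747 = -0.650051
step 1→2:
  ẍ = (ẋ'−ẋ)/dt = (-0.468623811−-0.487060380)/0.040472 = 0.455539
  θ̈ = (θ̇'−θ̇)/dt = (-1.338505413−-1.148934711)/0.040472 = -4.683996
  sinθ=-0.239124, cosθ=0.970989
  F = (M+m)·ẍ + m·l·cosθ·θ̈ − m·l·sinθ·θ̇² = 0.541689 + -0.847008 − -0.058786 = -0.246533
step 2→3:
  ẍ = (ẋ'−ẋ)/dt = (-0.601918810−-0.468623811)/0.040472 = -3.293512
  θ̈ = (θ̇'−θ̇)/dt = (-1.313222217−-1.338505413)/0.040472 = 0.624708
  sinθ=-0.284000, cosθ=0.958824
  F = (M+m)·ẍ + m·l·cosθ·θ̈ − m·l·sinθ·θ̇² = -3.916374 + 0.111551 − -0.094758 = -3.710065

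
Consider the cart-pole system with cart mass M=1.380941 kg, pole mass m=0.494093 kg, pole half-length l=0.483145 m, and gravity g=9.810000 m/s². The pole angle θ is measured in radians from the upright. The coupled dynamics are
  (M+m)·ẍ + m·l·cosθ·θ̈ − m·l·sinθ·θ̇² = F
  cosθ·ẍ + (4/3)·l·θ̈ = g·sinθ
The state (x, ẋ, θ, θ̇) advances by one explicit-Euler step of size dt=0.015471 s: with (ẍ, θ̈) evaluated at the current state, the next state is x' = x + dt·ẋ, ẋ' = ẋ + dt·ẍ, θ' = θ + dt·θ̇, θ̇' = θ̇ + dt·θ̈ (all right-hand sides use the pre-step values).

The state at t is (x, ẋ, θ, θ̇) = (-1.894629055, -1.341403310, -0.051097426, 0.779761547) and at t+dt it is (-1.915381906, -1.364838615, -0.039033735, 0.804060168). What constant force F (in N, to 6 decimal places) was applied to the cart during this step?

F = -2.458428 N

ẍ = (ẋ'−ẋ)/dt = (-1.364838615−-1.341403310)/0.015471 = -1.514789
θ̈ = (θ̇'−θ̇)/dt = (0.804060168−0.779761547)/0.015471 = 1.570591
sinθ=-0.051075, cosθ=0.998695
F = (M+m)·ẍ + m·l·cosθ·θ̈ − m·l·sinθ·θ̇² = -2.840281 + 0.374440 − -0.007413 = -2.458428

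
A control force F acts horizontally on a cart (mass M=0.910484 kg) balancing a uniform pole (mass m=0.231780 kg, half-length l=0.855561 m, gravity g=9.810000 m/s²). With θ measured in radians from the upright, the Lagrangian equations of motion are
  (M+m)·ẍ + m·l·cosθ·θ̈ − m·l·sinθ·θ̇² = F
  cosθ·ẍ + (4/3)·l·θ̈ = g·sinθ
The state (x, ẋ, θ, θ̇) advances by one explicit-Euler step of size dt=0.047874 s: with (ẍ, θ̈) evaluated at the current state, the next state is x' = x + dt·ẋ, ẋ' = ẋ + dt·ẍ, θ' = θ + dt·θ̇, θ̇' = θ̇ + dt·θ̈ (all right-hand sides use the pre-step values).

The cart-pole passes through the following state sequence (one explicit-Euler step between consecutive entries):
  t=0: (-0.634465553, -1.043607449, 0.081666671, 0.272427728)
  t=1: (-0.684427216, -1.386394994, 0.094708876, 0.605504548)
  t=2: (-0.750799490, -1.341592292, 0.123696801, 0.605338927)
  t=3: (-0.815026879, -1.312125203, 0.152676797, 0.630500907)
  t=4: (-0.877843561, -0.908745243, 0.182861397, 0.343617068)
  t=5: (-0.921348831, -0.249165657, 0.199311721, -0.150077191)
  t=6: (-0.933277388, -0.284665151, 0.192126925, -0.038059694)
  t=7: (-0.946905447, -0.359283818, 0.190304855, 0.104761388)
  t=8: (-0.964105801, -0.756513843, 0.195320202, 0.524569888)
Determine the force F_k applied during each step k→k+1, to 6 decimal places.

step 0→1:
  ẍ = (ẋ'−ẋ)/dt = (-1.386394994−-1.043607449)/0.047874 = -7.160203
  θ̈ = (θ̇'−θ̇)/dt = (0.605504548−0.272427728)/0.047874 = 6.957363
  sinθ=0.081576, cosθ=0.996667
  F = (M+m)·ẍ + m·l·cosθ·θ̈ − m·l·sinθ·θ̇² = -8.178842 + 1.375060 − 0.001201 = -6.804982
step 1→2:
  ẍ = (ẋ'−ẋ)/dt = (-1.341592292−-1.386394994)/0.047874 = 0.935846
  θ̈ = (θ̇'−θ̇)/dt = (0.605338927−0.605504548)/0.047874 = -0.003460
  sinθ=0.094567, cosθ=0.995518
  F = (M+m)·ẍ + m·l·cosθ·θ̈ − m·l·sinθ·θ̇² = 1.068983 + -0.000683 − 0.006875 = 1.061425
step 2→3:
  ẍ = (ẋ'−ẋ)/dt = (-1.312125203−-1.341592292)/0.047874 = 0.615513
  θ̈ = (θ̇'−θ̇)/dt = (0.630500907−0.605338927)/0.047874 = 0.525588
  sinθ=0.123382, cosθ=0.992359
  F = (M+m)·ẍ + m·l·cosθ·θ̈ − m·l·sinθ·θ̇² = 0.703079 + 0.103429 − 0.008966 = 0.797542
step 3→4:
  ẍ = (ẋ'−ẋ)/dt = (-0.908745243−-1.312125203)/0.047874 = 8.425867
  θ̈ = (θ̇'−θ̇)/dt = (0.343617068−0.630500907)/0.047874 = -5.992477
  sinθ=0.152084, cosθ=0.988368
  F = (M+m)·ẍ + m·l·cosθ·θ̈ − m·l·sinθ·θ̇² = 9.624565 + -1.174497 − 0.011989 = 8.438079
step 4→5:
  ẍ = (ẋ'−ẋ)/dt = (-0.249165657−-0.908745243)/0.047874 = 13.777407
  θ̈ = (θ̇'−θ̇)/dt = (-0.150077191−0.343617068)/0.047874 = -10.312367
  sinθ=0.181844, cosθ=0.983327
  F = (M+m)·ẍ + m·l·cosθ·θ̈ − m·l·sinθ·θ̇² = 15.737436 + -2.010867 − 0.004258 = 13.722311
step 5→6:
  ẍ = (ẋ'−ẋ)/dt = (-0.284665151−-0.249165657)/0.047874 = -0.741519
  θ̈ = (θ̇'−θ̇)/dt = (-0.038059694−-0.150077191)/0.047874 = 2.339840
  sinθ=0.197995, cosθ=0.980203
  F = (M+m)·ẍ + m·l·cosθ·θ̈ − m·l·sinθ·θ̇² = -0.847011 + 0.454809 − 0.000884 = -0.393086
step 6→7:
  ẍ = (ẋ'−ẋ)/dt = (-0.359283818−-0.284665151)/0.047874 = -1.558647
  θ̈ = (θ̇'−θ̇)/dt = (0.104761388−-0.038059694)/0.047874 = 2.983270
  sinθ=0.190947, cosθ=0.981600
  F = (M+m)·ẍ + m·l·cosθ·θ̈ − m·l·sinθ·θ̇² = -1.780386 + 0.580703 − 0.000055 = -1.199738
step 7→8:
  ẍ = (ẋ'−ẋ)/dt = (-0.756513843−-0.359283818)/0.047874 = -8.297406
  θ̈ = (θ̇'−θ̇)/dt = (0.524569888−0.104761388)/0.047874 = 8.769029
  sinθ=0.189158, cosθ=0.981947
  F = (M+m)·ẍ + m·l·cosθ·θ̈ − m·l·sinθ·θ̇² = -9.477828 + 1.707522 − 0.000412 = -7.770718

F_0 = -6.804982 N
F_1 = 1.061425 N
F_2 = 0.797542 N
F_3 = 8.438079 N
F_4 = 13.722311 N
F_5 = -0.393086 N
F_6 = -1.199738 N
F_7 = -7.770718 N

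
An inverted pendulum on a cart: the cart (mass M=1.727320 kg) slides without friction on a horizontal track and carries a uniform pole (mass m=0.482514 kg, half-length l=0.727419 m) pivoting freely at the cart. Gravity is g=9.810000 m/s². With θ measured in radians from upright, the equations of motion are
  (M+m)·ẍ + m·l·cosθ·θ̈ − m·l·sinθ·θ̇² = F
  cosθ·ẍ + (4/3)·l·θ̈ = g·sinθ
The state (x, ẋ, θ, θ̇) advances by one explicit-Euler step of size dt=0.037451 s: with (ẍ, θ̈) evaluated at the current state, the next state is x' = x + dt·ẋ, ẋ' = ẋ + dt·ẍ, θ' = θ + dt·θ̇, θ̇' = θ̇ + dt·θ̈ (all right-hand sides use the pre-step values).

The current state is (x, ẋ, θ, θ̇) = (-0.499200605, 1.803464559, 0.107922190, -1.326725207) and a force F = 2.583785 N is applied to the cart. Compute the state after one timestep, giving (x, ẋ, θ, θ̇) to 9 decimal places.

sinθ=0.107712813, cosθ=0.994182051
temp = (F + m·l·θ̇²·sinθ)/(M+m) = (2.583785 + 0.066546296)/2.209834 = 1.199335016
θ̈ = (g·sinθ − cosθ·temp)/(l·(4/3 − m·cos²θ/(M+m))) = -0.166925816
ẍ = temp − m·l·θ̈·cosθ/(M+m) = 1.225693737
Euler: x'=-0.499200605+0.037451·1.803464559=-0.431659054, ẋ'=1.803464559+0.037451·1.225693737=1.849368015
       θ'=0.107922190+0.037451·-1.326725207=0.058235004, θ̇'=-1.326725207+0.037451·-0.166925816=-1.332976746

(-0.431659054, 1.849368015, 0.058235004, -1.332976746)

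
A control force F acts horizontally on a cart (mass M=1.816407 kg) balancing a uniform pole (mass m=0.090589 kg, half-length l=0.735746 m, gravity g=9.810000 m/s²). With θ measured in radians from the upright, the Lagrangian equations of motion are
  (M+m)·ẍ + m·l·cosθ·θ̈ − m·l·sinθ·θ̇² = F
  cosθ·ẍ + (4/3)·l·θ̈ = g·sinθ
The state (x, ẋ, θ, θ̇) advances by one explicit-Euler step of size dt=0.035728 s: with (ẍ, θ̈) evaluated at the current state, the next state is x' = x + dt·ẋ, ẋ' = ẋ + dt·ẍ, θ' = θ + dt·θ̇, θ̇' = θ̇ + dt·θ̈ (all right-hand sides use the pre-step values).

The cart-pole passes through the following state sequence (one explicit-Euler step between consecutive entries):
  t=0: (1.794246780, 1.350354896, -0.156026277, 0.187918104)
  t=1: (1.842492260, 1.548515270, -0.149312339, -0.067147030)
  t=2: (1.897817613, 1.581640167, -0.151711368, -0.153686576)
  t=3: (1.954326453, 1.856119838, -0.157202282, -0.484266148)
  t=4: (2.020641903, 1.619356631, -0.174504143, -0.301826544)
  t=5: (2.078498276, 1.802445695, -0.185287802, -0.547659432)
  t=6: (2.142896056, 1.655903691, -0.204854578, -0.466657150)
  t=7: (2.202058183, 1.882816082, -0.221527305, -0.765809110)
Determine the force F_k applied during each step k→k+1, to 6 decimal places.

F_0 = 10.107210 N
F_1 = 1.608456 N
F_2 = 14.041086 N
F_3 = -12.298738 N
F_4 = 9.321869 N
F_5 = -7.669531 N
F_6 = 11.568092 N

step 0→1:
  ẍ = (ẋ'−ẋ)/dt = (1.548515270−1.350354896)/0.035728 = 5.546361
  θ̈ = (θ̇'−θ̇)/dt = (-0.067147030−0.187918104)/0.035728 = -7.139082
  sinθ=-0.155394, cosθ=0.987853
  F = (M+m)·ẍ + m·l·cosθ·θ̈ − m·l·sinθ·θ̇² = 10.576888 + -0.470043 − -0.000366 = 10.107210
step 1→2:
  ẍ = (ẋ'−ẋ)/dt = (1.581640167−1.548515270)/0.035728 = 0.927141
  θ̈ = (θ̇'−θ̇)/dt = (-0.153686576−-0.067147030)/0.035728 = -2.422177
  sinθ=-0.148758, cosθ=0.988874
  F = (M+m)·ẍ + m·l·cosθ·θ̈ − m·l·sinθ·θ̇² = 1.768054 + -0.159643 − -0.000045 = 1.608456
step 2→3:
  ẍ = (ẋ'−ẋ)/dt = (1.856119838−1.581640167)/0.035728 = 7.682481
  θ̈ = (θ̇'−θ̇)/dt = (-0.484266148−-0.153686576)/0.035728 = -9.252675
  sinθ=-0.151130, cosθ=0.988514
  F = (M+m)·ẍ + m·l·cosθ·θ̈ − m·l·sinθ·θ̇² = 14.650460 + -0.609612 − -0.000238 = 14.041086
step 3→4:
  ẍ = (ẋ'−ẋ)/dt = (1.619356631−1.856119838)/0.035728 = -6.626825
  θ̈ = (θ̇'−θ̇)/dt = (-0.301826544−-0.484266148)/0.035728 = 5.106348
  sinθ=-0.156556, cosθ=0.987669
  F = (M+m)·ẍ + m·l·cosθ·θ̈ − m·l·sinθ·θ̇² = -12.637329 + 0.336144 − -0.002447 = -12.298738
step 4→5:
  ẍ = (ẋ'−ẋ)/dt = (1.802445695−1.619356631)/0.035728 = 5.124526
  θ̈ = (θ̇'−θ̇)/dt = (-0.547659432−-0.301826544)/0.035728 = -6.880679
  sinθ=-0.173620, cosθ=0.984813
  F = (M+m)·ẍ + m·l·cosθ·θ̈ − m·l·sinθ·θ̇² = 9.772451 + -0.451636 − -0.001054 = 9.321869
step 5→6:
  ẍ = (ẋ'−ẋ)/dt = (1.655903691−1.802445695)/0.035728 = -4.101601
  θ̈ = (θ̇'−θ̇)/dt = (-0.466657150−-0.547659432)/0.035728 = 2.267193
  sinθ=-0.184229, cosθ=0.982883
  F = (M+m)·ẍ + m·l·cosθ·θ̈ − m·l·sinθ·θ̇² = -7.821737 + 0.148523 − -0.003683 = -7.669531
step 6→7:
  ẍ = (ẋ'−ẋ)/dt = (1.882816082−1.655903691)/0.035728 = 6.351108
  θ̈ = (θ̇'−θ̇)/dt = (-0.765809110−-0.466657150)/0.035728 = -8.373040
  sinθ=-0.203425, cosθ=0.979091
  F = (M+m)·ẍ + m·l·cosθ·θ̈ − m·l·sinθ·θ̇² = 12.111538 + -0.546398 − -0.002953 = 11.568092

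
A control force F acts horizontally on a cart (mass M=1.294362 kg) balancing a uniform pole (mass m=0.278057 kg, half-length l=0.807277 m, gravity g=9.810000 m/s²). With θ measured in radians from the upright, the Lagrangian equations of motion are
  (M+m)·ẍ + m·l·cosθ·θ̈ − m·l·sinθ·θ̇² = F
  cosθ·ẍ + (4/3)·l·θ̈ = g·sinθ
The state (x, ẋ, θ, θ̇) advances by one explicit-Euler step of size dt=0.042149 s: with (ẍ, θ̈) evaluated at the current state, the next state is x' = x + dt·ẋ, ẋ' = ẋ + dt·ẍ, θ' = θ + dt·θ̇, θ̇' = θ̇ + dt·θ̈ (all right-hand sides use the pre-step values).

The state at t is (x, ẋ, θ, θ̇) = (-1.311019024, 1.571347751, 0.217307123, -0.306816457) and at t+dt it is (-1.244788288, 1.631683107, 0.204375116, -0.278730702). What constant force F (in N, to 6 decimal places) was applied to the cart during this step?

ẍ = (ẋ'−ẋ)/dt = (1.631683107−1.571347751)/0.042149 = 1.431478
θ̈ = (θ̇'−θ̇)/dt = (-0.278730702−-0.306816457)/0.042149 = 0.666345
sinθ=0.215601, cosθ=0.976482
F = (M+m)·ẍ + m·l·cosθ·θ̈ − m·l·sinθ·θ̇² = 2.250883 + 0.146056 − 0.004556 = 2.392383

F = 2.392383 N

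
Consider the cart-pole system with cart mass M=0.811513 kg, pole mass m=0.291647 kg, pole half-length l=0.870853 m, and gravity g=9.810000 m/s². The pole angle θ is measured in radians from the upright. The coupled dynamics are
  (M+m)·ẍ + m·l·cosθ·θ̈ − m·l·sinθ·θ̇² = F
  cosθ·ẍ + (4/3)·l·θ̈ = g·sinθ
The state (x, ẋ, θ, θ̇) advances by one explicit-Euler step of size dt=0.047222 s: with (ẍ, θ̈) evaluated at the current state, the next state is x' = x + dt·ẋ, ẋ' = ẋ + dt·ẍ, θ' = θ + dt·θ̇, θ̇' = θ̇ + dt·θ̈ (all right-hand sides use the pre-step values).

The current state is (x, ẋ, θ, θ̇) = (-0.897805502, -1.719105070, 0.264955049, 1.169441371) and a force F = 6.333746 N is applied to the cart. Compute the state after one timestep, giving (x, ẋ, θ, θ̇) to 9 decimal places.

sinθ=0.261865886, cosθ=0.965104273
temp = (F + m·l·θ̇²·sinθ)/(M+m) = (6.333746 + 0.090957434)/1.103160 = 5.823908983
θ̈ = (g·sinθ − cosθ·temp)/(l·(4/3 − m·cos²θ/(M+m))) = -3.223612661
ẍ = temp − m·l·θ̈·cosθ/(M+m) = 6.540185892
Euler: x'=-0.897805502+0.047222·-1.719105070=-0.978985082, ẋ'=-1.719105070+0.047222·6.540185892=-1.410264412
       θ'=0.264955049+0.047222·1.169441371=0.320178409, θ̇'=1.169441371+0.047222·-3.223612661=1.017215934

(-0.978985082, -1.410264412, 0.320178409, 1.017215934)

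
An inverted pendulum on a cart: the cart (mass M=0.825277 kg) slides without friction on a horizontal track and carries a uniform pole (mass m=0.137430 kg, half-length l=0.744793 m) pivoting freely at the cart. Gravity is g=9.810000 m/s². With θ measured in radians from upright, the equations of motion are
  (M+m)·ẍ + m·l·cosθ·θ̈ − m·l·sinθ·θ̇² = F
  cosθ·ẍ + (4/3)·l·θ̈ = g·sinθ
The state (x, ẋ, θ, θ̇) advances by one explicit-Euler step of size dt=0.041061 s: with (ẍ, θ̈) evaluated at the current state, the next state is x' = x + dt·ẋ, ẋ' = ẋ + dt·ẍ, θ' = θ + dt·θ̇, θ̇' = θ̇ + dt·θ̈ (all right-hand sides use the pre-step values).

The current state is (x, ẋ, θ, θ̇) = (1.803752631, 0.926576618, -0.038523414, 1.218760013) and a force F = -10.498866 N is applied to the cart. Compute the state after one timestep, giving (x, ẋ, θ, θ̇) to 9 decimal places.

(1.841798794, 0.426759422, 0.011520091, 1.706075932)

sinθ=-0.038513886, cosθ=0.999258065
temp = (F + m·l·θ̇²·sinθ)/(M+m) = (-10.498866 + -0.005855593)/0.962707 = -10.911649747
θ̈ = (g·sinθ − cosθ·temp)/(l·(4/3 − m·cos²θ/(M+m))) = 11.868096704
ẍ = temp − m·l·θ̈·cosθ/(M+m) = -12.172552932
Euler: x'=1.803752631+0.041061·0.926576618=1.841798794, ẋ'=0.926576618+0.041061·-12.172552932=0.426759422
       θ'=-0.038523414+0.041061·1.218760013=0.011520091, θ̇'=1.218760013+0.041061·11.868096704=1.706075932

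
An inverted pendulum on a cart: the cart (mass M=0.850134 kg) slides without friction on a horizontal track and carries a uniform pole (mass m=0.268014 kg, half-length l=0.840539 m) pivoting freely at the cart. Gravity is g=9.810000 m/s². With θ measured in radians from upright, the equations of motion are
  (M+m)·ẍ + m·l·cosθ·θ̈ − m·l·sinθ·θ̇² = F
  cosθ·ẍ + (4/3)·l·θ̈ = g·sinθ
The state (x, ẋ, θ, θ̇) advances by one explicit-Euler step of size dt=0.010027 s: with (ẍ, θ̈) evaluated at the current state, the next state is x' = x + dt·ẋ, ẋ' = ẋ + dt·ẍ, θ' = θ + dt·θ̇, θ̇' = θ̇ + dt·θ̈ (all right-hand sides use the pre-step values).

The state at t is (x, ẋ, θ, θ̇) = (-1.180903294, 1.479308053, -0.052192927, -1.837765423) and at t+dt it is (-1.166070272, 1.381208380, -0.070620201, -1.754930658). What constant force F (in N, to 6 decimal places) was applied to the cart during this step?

F = -9.041255 N

ẍ = (ẋ'−ẋ)/dt = (1.381208380−1.479308053)/0.010027 = -9.783552
θ̈ = (θ̇'−θ̇)/dt = (-1.754930658−-1.837765423)/0.010027 = 8.261171
sinθ=-0.052169, cosθ=0.998638
F = (M+m)·ẍ + m·l·cosθ·θ̈ − m·l·sinθ·θ̇² = -10.939459 + 1.858511 − -0.039693 = -9.041255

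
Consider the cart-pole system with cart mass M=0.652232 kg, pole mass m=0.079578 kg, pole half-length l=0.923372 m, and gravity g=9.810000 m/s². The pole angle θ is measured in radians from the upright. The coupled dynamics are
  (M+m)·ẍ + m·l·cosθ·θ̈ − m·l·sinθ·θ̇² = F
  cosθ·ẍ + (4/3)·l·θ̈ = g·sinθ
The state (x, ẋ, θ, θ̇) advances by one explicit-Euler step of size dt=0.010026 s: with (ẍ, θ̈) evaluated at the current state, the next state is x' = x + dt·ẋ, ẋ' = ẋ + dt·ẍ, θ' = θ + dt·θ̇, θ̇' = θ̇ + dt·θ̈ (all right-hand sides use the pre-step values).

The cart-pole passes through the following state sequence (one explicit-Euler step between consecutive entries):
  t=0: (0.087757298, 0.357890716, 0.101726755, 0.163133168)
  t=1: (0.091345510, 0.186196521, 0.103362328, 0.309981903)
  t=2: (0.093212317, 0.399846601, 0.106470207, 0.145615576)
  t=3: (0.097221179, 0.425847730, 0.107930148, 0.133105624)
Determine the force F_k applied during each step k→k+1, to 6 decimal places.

step 0→1:
  ẍ = (ẋ'−ẋ)/dt = (0.186196521−0.357890716)/0.010026 = -17.124895
  θ̈ = (θ̇'−θ̇)/dt = (0.309981903−0.163133168)/0.010026 = 14.646792
  sinθ=0.101551, cosθ=0.994830
  F = (M+m)·ẍ + m·l·cosθ·θ̈ − m·l·sinθ·θ̇² = -12.532169 + 1.070684 − 0.000199 = -11.461684
step 1→2:
  ẍ = (ẋ'−ẋ)/dt = (0.399846601−0.186196521)/0.010026 = 21.309603
  θ̈ = (θ̇'−θ̇)/dt = (0.145615576−0.309981903)/0.010026 = -16.394008
  sinθ=0.103178, cosθ=0.994663
  F = (M+m)·ẍ + m·l·cosθ·θ̈ − m·l·sinθ·θ̇² = 15.594581 + -1.198204 − 0.000729 = 14.395648
step 2→3:
  ẍ = (ẋ'−ẋ)/dt = (0.425847730−0.399846601)/0.010026 = 2.593370
  θ̈ = (θ̇'−θ̇)/dt = (0.133105624−0.145615576)/0.010026 = -1.247751
  sinθ=0.106269, cosθ=0.994337
  F = (M+m)·ẍ + m·l·cosθ·θ̈ − m·l·sinθ·θ̇² = 1.897854 + -0.091166 − 0.000166 = 1.806523

F_0 = -11.461684 N
F_1 = 14.395648 N
F_2 = 1.806523 N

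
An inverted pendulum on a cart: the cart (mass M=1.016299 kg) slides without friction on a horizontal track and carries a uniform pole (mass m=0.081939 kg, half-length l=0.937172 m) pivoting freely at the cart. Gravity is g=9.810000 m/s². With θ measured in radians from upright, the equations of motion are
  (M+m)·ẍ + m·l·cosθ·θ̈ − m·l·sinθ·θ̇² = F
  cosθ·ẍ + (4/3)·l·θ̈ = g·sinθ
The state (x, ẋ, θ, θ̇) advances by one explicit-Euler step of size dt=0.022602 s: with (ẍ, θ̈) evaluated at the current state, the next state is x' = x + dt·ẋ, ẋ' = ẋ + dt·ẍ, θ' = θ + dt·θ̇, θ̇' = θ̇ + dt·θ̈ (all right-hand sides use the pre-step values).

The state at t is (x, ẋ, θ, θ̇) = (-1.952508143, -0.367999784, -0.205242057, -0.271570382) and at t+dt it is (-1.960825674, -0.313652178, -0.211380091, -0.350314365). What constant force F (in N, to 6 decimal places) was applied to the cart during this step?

ẍ = (ẋ'−ẋ)/dt = (-0.313652178−-0.367999784)/0.022602 = 2.404549
θ̈ = (θ̇'−θ̇)/dt = (-0.350314365−-0.271570382)/0.022602 = -3.483939
sinθ=-0.203804, cosθ=0.979012
F = (M+m)·ẍ + m·l·cosθ·θ̈ − m·l·sinθ·θ̇² = 2.640767 + -0.261920 − -0.001154 = 2.380001

F = 2.380001 N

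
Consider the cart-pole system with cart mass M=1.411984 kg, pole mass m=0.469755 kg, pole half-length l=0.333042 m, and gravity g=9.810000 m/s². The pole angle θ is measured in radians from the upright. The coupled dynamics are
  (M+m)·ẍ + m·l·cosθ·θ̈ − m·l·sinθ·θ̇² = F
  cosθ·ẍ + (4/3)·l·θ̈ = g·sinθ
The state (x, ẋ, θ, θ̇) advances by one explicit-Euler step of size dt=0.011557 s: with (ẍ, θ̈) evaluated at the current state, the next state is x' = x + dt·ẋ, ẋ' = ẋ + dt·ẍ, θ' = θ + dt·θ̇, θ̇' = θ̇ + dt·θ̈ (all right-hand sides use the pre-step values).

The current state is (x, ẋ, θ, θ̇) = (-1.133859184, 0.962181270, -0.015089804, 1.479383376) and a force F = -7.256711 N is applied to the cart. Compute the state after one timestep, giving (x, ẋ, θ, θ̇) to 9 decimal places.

(-1.122739255, 0.907704181, 0.002007430, 1.598197575)

sinθ=-0.015089231, cosθ=0.999886151
temp = (F + m·l·θ̇²·sinθ)/(M+m) = (-7.256711 + -0.005166531)/1.881739 = -3.859131118
θ̈ = (g·sinθ − cosθ·temp)/(l·(4/3 − m·cos²θ/(M+m))) = 10.280712905
ẍ = temp − m·l·θ̈·cosθ/(M+m) = -4.713774268
Euler: x'=-1.133859184+0.011557·0.962181270=-1.122739255, ẋ'=0.962181270+0.011557·-4.713774268=0.907704181
       θ'=-0.015089804+0.011557·1.479383376=0.002007430, θ̇'=1.479383376+0.011557·10.280712905=1.598197575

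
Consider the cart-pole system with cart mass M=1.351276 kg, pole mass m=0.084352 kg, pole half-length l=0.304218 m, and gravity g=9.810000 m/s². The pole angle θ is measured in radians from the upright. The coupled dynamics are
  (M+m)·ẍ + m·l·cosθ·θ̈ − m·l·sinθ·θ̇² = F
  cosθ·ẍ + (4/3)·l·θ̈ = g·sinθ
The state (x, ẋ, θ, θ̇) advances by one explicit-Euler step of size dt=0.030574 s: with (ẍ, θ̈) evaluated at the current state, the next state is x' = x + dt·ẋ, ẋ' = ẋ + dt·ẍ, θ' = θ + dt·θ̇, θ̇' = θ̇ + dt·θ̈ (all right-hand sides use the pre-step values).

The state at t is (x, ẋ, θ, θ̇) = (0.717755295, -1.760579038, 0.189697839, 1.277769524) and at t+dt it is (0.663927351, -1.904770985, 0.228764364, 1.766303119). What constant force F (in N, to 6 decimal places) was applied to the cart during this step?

ẍ = (ẋ'−ẋ)/dt = (-1.904770985−-1.760579038)/0.030574 = -4.716162
θ̈ = (θ̇'−θ̇)/dt = (1.766303119−1.277769524)/0.030574 = 15.978727
sinθ=0.188562, cosθ=0.982061
F = (M+m)·ẍ + m·l·cosθ·θ̈ − m·l·sinθ·θ̇² = -6.770655 + 0.402681 − 0.007900 = -6.375874

F = -6.375874 N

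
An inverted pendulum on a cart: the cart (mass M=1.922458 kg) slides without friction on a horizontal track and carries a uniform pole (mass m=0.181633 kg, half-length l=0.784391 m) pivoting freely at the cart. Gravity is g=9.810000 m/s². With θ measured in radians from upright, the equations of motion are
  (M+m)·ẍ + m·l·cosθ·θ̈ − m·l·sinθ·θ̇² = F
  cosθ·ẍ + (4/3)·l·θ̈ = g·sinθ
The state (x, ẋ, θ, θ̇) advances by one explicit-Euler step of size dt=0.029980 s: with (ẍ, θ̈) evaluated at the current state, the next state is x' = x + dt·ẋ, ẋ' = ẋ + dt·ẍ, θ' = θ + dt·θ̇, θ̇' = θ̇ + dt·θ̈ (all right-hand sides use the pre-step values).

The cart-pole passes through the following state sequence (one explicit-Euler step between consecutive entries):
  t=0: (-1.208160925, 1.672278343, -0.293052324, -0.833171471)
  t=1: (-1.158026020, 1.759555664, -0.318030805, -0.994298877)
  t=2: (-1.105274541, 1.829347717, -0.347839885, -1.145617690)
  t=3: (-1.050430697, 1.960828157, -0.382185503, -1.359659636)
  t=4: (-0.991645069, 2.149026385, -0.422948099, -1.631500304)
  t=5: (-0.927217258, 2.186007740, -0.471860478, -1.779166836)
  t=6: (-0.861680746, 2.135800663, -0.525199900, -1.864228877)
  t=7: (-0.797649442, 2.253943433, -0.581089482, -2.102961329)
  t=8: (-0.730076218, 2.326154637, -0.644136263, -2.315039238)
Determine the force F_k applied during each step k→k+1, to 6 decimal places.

F_0 = 5.420901 N
F_1 = 4.259232 N
F_2 = 8.335194 N
F_3 = 12.107934 N
F_4 = 2.111216 N
F_5 = -3.678759 N
F_6 = 7.558285 N
F_7 = 4.571461 N

step 0→1:
  ẍ = (ẋ'−ẋ)/dt = (1.759555664−1.672278343)/0.029980 = 2.911185
  θ̈ = (θ̇'−θ̇)/dt = (-0.994298877−-0.833171471)/0.029980 = -5.374497
  sinθ=-0.288876, cosθ=0.957367
  F = (M+m)·ẍ + m·l·cosθ·θ̈ − m·l·sinθ·θ̇² = 6.125398 + -0.733067 − -0.028570 = 5.420901
step 1→2:
  ẍ = (ẋ'−ẋ)/dt = (1.829347717−1.759555664)/0.029980 = 2.327954
  θ̈ = (θ̇'−θ̇)/dt = (-1.145617690−-0.994298877)/0.029980 = -5.047325
  sinθ=-0.312697, cosθ=0.949853
  F = (M+m)·ẍ + m·l·cosθ·θ̈ − m·l·sinθ·θ̇² = 4.898227 + -0.683038 − -0.044044 = 4.259232
step 2→3:
  ẍ = (ẋ'−ẋ)/dt = (1.960828157−1.829347717)/0.029980 = 4.385605
  θ̈ = (θ̇'−θ̇)/dt = (-1.359659636−-1.145617690)/0.029980 = -7.139491
  sinθ=-0.340868, cosθ=0.940111
  F = (M+m)·ẍ + m·l·cosθ·θ̈ − m·l·sinθ·θ̇² = 9.227712 + -0.956255 − -0.063737 = 8.335194
step 3→4:
  ẍ = (ẋ'−ẋ)/dt = (2.149026385−1.960828157)/0.029980 = 6.277459
  θ̈ = (θ̇'−θ̇)/dt = (-1.631500304−-1.359659636)/0.029980 = -9.067401
  sinθ=-0.372949, cosθ=0.927852
  F = (M+m)·ẍ + m·l·cosθ·θ̈ − m·l·sinθ·θ̇² = 13.208345 + -1.198640 − -0.098228 = 12.107934
step 4→5:
  ẍ = (ẋ'−ẋ)/dt = (2.186007740−2.149026385)/0.029980 = 1.233534
  θ̈ = (θ̇'−θ̇)/dt = (-1.779166836−-1.631500304)/0.029980 = -4.925501
  sinθ=-0.410451, cosθ=0.911883
  F = (M+m)·ẍ + m·l·cosθ·θ̈ − m·l·sinθ·θ̇² = 2.595468 + -0.639907 − -0.155655 = 2.111216
step 5→6:
  ẍ = (ẋ'−ẋ)/dt = (2.135800663−2.186007740)/0.029980 = -1.674686
  θ̈ = (θ̇'−θ̇)/dt = (-1.864228877−-1.779166836)/0.029980 = -2.837293
  sinθ=-0.454544, cosθ=0.890724
  F = (M+m)·ẍ + m·l·cosθ·θ̈ − m·l·sinθ·θ̇² = -3.523691 + -0.360060 − -0.204992 = -3.678759
step 6→7:
  ẍ = (ẋ'−ẋ)/dt = (2.253943433−2.135800663)/0.029980 = 3.940719
  θ̈ = (θ̇'−θ̇)/dt = (-2.102961329−-1.864228877)/0.029980 = -7.963057
  sinθ=-0.501386, cosθ=0.865224
  F = (M+m)·ẍ + m·l·cosθ·θ̈ − m·l·sinθ·θ̇² = 8.291632 + -0.981602 − -0.248255 = 7.558285
step 7→8:
  ẍ = (ẋ'−ẋ)/dt = (2.326154637−2.253943433)/0.029980 = 2.408646
  θ̈ = (θ̇'−θ̇)/dt = (-2.315039238−-2.102961329)/0.029980 = -7.073980
  sinθ=-0.548935, cosθ=0.835865
  F = (M+m)·ẍ + m·l·cosθ·θ̈ − m·l·sinθ·θ̇² = 5.068010 + -0.842417 − -0.345868 = 4.571461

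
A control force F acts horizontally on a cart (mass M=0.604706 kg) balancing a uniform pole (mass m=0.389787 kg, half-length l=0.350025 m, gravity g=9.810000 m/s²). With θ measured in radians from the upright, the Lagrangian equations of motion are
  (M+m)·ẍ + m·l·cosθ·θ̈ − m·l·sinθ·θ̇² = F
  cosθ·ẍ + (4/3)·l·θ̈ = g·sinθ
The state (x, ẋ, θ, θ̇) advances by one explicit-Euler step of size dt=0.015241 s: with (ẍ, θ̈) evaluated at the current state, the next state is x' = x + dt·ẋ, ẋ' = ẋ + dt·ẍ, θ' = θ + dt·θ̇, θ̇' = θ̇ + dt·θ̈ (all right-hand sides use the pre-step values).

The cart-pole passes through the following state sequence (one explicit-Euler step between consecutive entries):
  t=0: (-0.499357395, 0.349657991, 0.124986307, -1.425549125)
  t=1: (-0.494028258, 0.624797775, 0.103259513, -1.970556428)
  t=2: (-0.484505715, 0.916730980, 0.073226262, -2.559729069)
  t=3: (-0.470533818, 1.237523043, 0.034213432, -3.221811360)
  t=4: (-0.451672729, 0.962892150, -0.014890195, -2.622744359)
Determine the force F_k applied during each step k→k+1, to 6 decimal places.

step 0→1:
  ẍ = (ẋ'−ẋ)/dt = (0.624797775−0.349657991)/0.015241 = 18.052607
  θ̈ = (θ̇'−θ̇)/dt = (-1.970556428−-1.425549125)/0.015241 = -35.759288
  sinθ=0.124661, cosθ=0.992199
  F = (M+m)·ẍ + m·l·cosθ·θ̈ − m·l·sinθ·θ̇² = 17.953191 + -4.840767 − 0.034564 = 13.077860
step 1→2:
  ẍ = (ẋ'−ẋ)/dt = (0.916730980−0.624797775)/0.015241 = 19.154465
  θ̈ = (θ̇'−θ̇)/dt = (-2.559729069−-1.970556428)/0.015241 = -38.657086
  sinθ=0.103076, cosθ=0.994673
  F = (M+m)·ẍ + m·l·cosθ·θ̈ − m·l·sinθ·θ̇² = 19.048982 + -5.246094 − 0.054609 = 13.748279
step 2→3:
  ẍ = (ẋ'−ẋ)/dt = (1.237523043−0.916730980)/0.015241 = 21.047967
  θ̈ = (θ̇'−θ̇)/dt = (-3.221811360−-2.559729069)/0.015241 = -43.440869
  sinθ=0.073161, cosθ=0.997320
  F = (M+m)·ẍ + m·l·cosθ·θ̈ − m·l·sinθ·θ̇² = 20.932056 + -5.910980 − 0.065402 = 14.955673
step 3→4:
  ẍ = (ẋ'−ẋ)/dt = (0.962892150−1.237523043)/0.015241 = -18.019217
  θ̈ = (θ̇'−θ̇)/dt = (-2.622744359−-3.221811360)/0.015241 = 39.306279
  sinθ=0.034207, cosθ=0.999415
  F = (M+m)·ẍ + m·l·cosθ·θ̈ − m·l·sinθ·θ̇² = -17.919986 + 5.359621 − 0.048444 = -12.608808

F_0 = 13.077860 N
F_1 = 13.748279 N
F_2 = 14.955673 N
F_3 = -12.608808 N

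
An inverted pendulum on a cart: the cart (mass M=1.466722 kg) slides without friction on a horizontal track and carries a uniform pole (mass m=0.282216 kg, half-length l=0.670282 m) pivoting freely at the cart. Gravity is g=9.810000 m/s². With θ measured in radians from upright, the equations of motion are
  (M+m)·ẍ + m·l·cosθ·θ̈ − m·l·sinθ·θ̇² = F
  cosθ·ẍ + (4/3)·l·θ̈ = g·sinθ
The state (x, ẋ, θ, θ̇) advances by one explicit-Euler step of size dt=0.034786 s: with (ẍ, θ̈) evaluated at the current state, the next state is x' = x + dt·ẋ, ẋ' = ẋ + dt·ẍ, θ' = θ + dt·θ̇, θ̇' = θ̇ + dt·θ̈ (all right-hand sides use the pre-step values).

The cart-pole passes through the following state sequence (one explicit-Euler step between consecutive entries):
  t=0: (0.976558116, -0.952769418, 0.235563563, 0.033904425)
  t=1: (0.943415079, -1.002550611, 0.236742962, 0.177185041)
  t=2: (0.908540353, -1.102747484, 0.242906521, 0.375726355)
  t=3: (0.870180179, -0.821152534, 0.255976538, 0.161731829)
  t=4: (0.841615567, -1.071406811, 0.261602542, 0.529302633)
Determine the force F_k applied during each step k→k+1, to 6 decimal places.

F_0 = -1.745269 N
F_1 = -3.989456 N
F_2 = 13.021817 N
F_3 = -10.649603 N

step 0→1:
  ẍ = (ẋ'−ẋ)/dt = (-1.002550611−-0.952769418)/0.034786 = -1.431070
  θ̈ = (θ̇'−θ̇)/dt = (0.177185041−0.033904425)/0.034786 = 4.118916
  sinθ=0.233391, cosθ=0.972383
  F = (M+m)·ẍ + m·l·cosθ·θ̈ − m·l·sinθ·θ̇² = -2.502852 + 0.757634 − 0.000051 = -1.745269
step 1→2:
  ẍ = (ẋ'−ẋ)/dt = (-1.102747484−-1.002550611)/0.034786 = -2.880379
  θ̈ = (θ̇'−θ̇)/dt = (0.375726355−0.177185041)/0.034786 = 5.707506
  sinθ=0.234538, cosθ=0.972107
  F = (M+m)·ẍ + m·l·cosθ·θ̈ − m·l·sinθ·θ̇² = -5.037605 + 1.049542 − 0.001393 = -3.989456
step 2→3:
  ẍ = (ẋ'−ẋ)/dt = (-0.821152534−-1.102747484)/0.034786 = 8.095066
  θ̈ = (θ̇'−θ̇)/dt = (0.161731829−0.375726355)/0.034786 = -6.151743
  sinθ=0.240525, cosθ=0.970643
  F = (M+m)·ẍ + m·l·cosθ·θ̈ − m·l·sinθ·θ̇² = 14.157768 + -1.129528 − 0.006423 = 13.021817
step 3→4:
  ẍ = (ẋ'−ẋ)/dt = (-1.071406811−-0.821152534)/0.034786 = -7.194109
  θ̈ = (θ̇'−θ̇)/dt = (0.529302633−0.161731829)/0.034786 = 10.566630
  sinθ=0.253190, cosθ=0.967417
  F = (M+m)·ẍ + m·l·cosθ·θ̈ − m·l·sinθ·θ̇² = -12.582051 + 1.933700 − 0.001253 = -10.649603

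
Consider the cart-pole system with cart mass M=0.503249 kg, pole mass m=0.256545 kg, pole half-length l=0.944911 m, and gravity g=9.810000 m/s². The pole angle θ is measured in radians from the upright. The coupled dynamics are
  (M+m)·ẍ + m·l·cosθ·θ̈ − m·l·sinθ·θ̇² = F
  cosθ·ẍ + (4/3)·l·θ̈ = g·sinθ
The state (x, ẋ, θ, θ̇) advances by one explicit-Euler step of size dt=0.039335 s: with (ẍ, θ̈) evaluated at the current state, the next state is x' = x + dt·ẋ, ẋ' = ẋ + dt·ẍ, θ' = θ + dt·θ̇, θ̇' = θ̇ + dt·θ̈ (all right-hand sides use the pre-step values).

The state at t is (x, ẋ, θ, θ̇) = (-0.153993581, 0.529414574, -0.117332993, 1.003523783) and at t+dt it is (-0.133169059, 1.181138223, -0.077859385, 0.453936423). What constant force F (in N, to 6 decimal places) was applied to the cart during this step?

F = 9.253570 N

ẍ = (ẋ'−ẋ)/dt = (1.181138223−0.529414574)/0.039335 = 16.568543
θ̈ = (θ̇'−θ̇)/dt = (0.453936423−1.003523783)/0.039335 = -13.971968
sinθ=-0.117064, cosθ=0.993124
F = (M+m)·ẍ + m·l·cosθ·θ̈ − m·l·sinθ·θ̇² = 12.588680 + -3.363688 − -0.028578 = 9.253570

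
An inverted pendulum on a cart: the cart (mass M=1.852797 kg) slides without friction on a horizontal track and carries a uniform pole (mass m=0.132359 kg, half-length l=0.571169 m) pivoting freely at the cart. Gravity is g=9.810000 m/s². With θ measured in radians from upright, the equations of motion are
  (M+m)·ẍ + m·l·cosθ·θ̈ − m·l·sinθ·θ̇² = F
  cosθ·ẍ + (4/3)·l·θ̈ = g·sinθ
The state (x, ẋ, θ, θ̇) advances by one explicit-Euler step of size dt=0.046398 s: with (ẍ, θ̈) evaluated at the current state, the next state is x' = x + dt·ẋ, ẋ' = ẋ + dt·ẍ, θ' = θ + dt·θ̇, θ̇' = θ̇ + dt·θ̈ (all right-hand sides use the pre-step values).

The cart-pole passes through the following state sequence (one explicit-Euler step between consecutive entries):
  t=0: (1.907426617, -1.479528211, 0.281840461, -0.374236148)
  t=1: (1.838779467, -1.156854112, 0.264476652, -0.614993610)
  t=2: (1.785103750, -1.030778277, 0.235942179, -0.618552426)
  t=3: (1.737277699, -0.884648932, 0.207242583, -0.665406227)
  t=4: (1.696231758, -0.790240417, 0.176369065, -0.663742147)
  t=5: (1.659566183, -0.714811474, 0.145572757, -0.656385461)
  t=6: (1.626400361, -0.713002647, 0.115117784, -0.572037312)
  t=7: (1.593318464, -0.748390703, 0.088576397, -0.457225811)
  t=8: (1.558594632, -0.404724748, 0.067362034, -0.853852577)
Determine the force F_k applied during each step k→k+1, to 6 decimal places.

F_0 = 13.425984 N
F_1 = 5.381131 N
F_2 = 6.171211 N
F_3 = 4.035070 N
F_4 = 3.233213 N
F_5 = 0.208647 N
F_6 = -1.331101 N
F_7 = 14.058763 N

step 0→1:
  ẍ = (ẋ'−ẋ)/dt = (-1.156854112−-1.479528211)/0.046398 = 6.954483
  θ̈ = (θ̇'−θ̇)/dt = (-0.614993610−-0.374236148)/0.046398 = -5.188962
  sinθ=0.278124, cosθ=0.960545
  F = (M+m)·ẍ + m·l·cosθ·θ̈ − m·l·sinθ·θ̇² = 13.805734 + -0.376805 − 0.002945 = 13.425984
step 1→2:
  ẍ = (ẋ'−ẋ)/dt = (-1.030778277−-1.156854112)/0.046398 = 2.717269
  θ̈ = (θ̇'−θ̇)/dt = (-0.618552426−-0.614993610)/0.046398 = -0.076702
  sinθ=0.261404, cosθ=0.965229
  F = (M+m)·ẍ + m·l·cosθ·θ̈ − m·l·sinθ·θ̇² = 5.394202 + -0.005597 − 0.007474 = 5.381131
step 2→3:
  ẍ = (ẋ'−ẋ)/dt = (-0.884648932−-1.030778277)/0.046398 = 3.149475
  θ̈ = (θ̇'−θ̇)/dt = (-0.665406227−-0.618552426)/0.046398 = -1.009824
  sinθ=0.233759, cosθ=0.972295
  F = (M+m)·ẍ + m·l·cosθ·θ̈ − m·l·sinθ·θ̇² = 6.252199 + -0.074227 − 0.006761 = 6.171211
step 3→4:
  ẍ = (ẋ'−ẋ)/dt = (-0.790240417−-0.884648932)/0.046398 = 2.034754
  θ̈ = (θ̇'−θ̇)/dt = (-0.663742147−-0.665406227)/0.046398 = 0.035865
  sinθ=0.205762, cosθ=0.978602
  F = (M+m)·ẍ + m·l·cosθ·θ̈ − m·l·sinθ·θ̇² = 4.039304 + 0.002653 − 0.006887 = 4.035070
step 4→5:
  ẍ = (ẋ'−ẋ)/dt = (-0.714811474−-0.790240417)/0.046398 = 1.625694
  θ̈ = (θ̇'−θ̇)/dt = (-0.656385461−-0.663742147)/0.046398 = 0.158556
  sinθ=0.175456, cosθ=0.984487
  F = (M+m)·ẍ + m·l·cosθ·θ̈ − m·l·sinθ·θ̇² = 3.227256 + 0.011801 − 0.005844 = 3.233213
step 5→6:
  ẍ = (ẋ'−ẋ)/dt = (-0.713002647−-0.714811474)/0.046398 = 0.038985
  θ̈ = (θ̇'−θ̇)/dt = (-0.572037312−-0.656385461)/0.046398 = 1.817926
  sinθ=0.145059, cosθ=0.989423
  F = (M+m)·ẍ + m·l·cosθ·θ̈ − m·l·sinθ·θ̇² = 0.077391 + 0.135980 − 0.004725 = 0.208647
step 6→7:
  ẍ = (ẋ'−ẋ)/dt = (-0.748390703−-0.713002647)/0.046398 = -0.762706
  θ̈ = (θ̇'−θ̇)/dt = (-0.457225811−-0.572037312)/0.046398 = 2.474492
  sinθ=0.114864, cosθ=0.993381
  F = (M+m)·ẍ + m·l·cosθ·θ̈ − m·l·sinθ·θ̇² = -1.514091 + 0.185832 − 0.002842 = -1.331101
step 7→8:
  ẍ = (ẋ'−ẋ)/dt = (-0.404724748−-0.748390703)/0.046398 = 7.406913
  θ̈ = (θ̇'−θ̇)/dt = (-0.853852577−-0.457225811)/0.046398 = -8.548359
  sinθ=0.088461, cosθ=0.996080
  F = (M+m)·ẍ + m·l·cosθ·θ̈ − m·l·sinθ·θ̇² = 14.703878 + -0.643717 − 0.001398 = 14.058763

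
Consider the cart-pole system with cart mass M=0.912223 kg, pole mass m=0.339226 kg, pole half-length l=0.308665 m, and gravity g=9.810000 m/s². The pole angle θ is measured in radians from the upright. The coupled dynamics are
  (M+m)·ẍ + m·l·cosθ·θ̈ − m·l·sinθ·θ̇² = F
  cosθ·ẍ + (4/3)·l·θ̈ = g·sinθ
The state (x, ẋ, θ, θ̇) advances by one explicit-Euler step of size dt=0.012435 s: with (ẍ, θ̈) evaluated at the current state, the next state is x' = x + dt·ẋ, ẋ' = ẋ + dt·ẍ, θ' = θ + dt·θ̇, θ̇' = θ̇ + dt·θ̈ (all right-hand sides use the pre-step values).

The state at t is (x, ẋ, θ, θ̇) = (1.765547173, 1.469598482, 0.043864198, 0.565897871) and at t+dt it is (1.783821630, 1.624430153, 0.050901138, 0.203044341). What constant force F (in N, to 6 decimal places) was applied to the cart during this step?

F = 12.528253 N

ẍ = (ẋ'−ẋ)/dt = (1.624430153−1.469598482)/0.012435 = 12.451280
θ̈ = (θ̇'−θ̇)/dt = (0.203044341−0.565897871)/0.012435 = -29.180019
sinθ=0.043850, cosθ=0.999038
F = (M+m)·ẍ + m·l·cosθ·θ̈ − m·l·sinθ·θ̇² = 15.582142 + -3.052419 − 0.001470 = 12.528253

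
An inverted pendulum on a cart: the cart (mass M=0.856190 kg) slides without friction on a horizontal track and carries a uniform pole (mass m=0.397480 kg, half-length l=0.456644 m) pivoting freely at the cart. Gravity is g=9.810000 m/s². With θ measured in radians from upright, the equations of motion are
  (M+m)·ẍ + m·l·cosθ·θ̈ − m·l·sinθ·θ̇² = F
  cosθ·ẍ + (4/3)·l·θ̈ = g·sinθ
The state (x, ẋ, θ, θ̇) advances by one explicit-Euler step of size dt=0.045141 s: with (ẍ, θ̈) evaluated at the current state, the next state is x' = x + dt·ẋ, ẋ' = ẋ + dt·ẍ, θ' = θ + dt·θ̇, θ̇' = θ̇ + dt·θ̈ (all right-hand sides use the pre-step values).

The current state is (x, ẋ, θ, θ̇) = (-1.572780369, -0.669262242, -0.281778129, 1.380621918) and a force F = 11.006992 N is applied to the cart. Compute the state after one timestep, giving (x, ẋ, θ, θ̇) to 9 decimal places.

sinθ=-0.278064091, cosθ=0.960562523
temp = (F + m·l·θ̇²·sinθ)/(M+m) = (11.006992 + -0.096202747)/1.253670 = 8.703079162
θ̈ = (g·sinθ − cosθ·temp)/(l·(4/3 − m·cos²θ/(M+m))) = -23.329053317
ẍ = temp − m·l·θ̈·cosθ/(M+m) = 11.947465452
Euler: x'=-1.572780369+0.045141·-0.669262242=-1.602991536, ẋ'=-0.669262242+0.045141·11.947465452=-0.129941704
       θ'=-0.281778129+0.045141·1.380621918=-0.219455475, θ̇'=1.380621918+0.045141·-23.329053317=0.327525122

(-1.602991536, -0.129941704, -0.219455475, 0.327525122)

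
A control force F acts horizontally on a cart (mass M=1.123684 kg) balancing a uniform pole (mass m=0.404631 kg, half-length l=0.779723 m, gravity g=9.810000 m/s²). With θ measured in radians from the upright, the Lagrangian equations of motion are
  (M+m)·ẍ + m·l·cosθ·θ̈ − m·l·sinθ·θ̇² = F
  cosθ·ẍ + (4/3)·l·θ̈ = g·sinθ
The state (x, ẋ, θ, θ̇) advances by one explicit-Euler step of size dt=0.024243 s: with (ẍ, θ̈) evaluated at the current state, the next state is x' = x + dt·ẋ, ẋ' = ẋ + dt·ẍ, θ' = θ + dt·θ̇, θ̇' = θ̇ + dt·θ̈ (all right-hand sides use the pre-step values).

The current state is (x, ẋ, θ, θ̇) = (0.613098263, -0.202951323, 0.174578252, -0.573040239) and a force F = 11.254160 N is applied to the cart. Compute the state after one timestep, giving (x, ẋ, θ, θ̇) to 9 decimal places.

(0.608178114, 0.008496013, 0.160686037, -0.733602087)

sinθ=0.173692816, cosθ=0.984799881
temp = (F + m·l·θ̇²·sinθ)/(M+m) = (11.254160 + 0.017994989)/1.528315 = 7.375544302
θ̈ = (g·sinθ − cosθ·temp)/(l·(4/3 − m·cos²θ/(M+m))) = -6.623018916
ẍ = temp − m·l·θ̈·cosθ/(M+m) = 8.721995461
Euler: x'=0.613098263+0.024243·-0.202951323=0.608178114, ẋ'=-0.202951323+0.024243·8.721995461=0.008496013
       θ'=0.174578252+0.024243·-0.573040239=0.160686037, θ̇'=-0.573040239+0.024243·-6.623018916=-0.733602087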